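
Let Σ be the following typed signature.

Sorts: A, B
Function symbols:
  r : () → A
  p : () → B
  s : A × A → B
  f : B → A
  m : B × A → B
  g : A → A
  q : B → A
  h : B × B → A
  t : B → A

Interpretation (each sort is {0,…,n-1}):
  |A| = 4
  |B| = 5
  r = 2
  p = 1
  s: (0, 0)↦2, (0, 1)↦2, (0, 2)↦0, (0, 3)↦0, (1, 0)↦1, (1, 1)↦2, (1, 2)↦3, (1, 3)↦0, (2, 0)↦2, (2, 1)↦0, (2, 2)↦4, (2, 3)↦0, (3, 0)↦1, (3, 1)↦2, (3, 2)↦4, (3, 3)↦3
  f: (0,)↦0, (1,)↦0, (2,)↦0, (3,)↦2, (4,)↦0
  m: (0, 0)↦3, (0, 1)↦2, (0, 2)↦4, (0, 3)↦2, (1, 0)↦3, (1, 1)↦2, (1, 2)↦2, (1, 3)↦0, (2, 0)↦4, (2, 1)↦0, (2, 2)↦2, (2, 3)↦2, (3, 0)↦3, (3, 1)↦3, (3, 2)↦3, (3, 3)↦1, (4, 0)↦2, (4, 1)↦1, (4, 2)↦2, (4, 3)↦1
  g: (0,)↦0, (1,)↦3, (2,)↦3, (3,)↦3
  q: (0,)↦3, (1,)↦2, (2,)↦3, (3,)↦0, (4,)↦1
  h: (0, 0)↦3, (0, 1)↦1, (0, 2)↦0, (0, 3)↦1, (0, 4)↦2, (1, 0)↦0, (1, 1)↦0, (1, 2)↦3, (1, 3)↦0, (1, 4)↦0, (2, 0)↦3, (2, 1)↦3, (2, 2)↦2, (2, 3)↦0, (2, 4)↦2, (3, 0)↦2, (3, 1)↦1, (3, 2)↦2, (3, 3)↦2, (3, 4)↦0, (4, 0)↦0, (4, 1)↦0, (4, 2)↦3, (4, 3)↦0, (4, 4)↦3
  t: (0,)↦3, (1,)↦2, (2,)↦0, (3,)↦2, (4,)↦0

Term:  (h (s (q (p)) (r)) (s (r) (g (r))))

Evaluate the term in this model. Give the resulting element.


  p = 1
  (q (p)) = q(1,) = 2
  r = 2
  (s (q (p)) (r)) = s(2, 2) = 4
  r = 2
  r = 2
  (g (r)) = g(2,) = 3
  (s (r) (g (r))) = s(2, 3) = 0
  (h (s (q (p)) (r)) (s (r) (g (r)))) = h(4, 0) = 0

value = 0


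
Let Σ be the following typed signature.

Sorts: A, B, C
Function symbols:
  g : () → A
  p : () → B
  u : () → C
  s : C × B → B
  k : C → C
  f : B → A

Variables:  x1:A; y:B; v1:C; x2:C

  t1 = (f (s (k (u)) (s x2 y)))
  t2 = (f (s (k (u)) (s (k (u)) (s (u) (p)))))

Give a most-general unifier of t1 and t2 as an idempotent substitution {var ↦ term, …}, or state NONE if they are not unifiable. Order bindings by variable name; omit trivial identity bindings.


{x2 ↦ (k (u)), y ↦ (s (u) (p))}


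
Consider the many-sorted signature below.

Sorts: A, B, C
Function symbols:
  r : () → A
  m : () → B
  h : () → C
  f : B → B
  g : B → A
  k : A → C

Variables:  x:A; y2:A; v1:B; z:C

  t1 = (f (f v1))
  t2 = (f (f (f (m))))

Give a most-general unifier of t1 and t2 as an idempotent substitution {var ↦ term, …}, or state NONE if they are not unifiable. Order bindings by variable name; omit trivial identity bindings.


{v1 ↦ (f (m))}


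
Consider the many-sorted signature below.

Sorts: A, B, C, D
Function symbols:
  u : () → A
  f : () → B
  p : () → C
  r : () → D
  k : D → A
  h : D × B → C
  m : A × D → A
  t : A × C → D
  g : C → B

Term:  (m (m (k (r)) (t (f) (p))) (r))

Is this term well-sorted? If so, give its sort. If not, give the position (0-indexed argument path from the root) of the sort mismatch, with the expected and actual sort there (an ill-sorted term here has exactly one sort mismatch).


      (r) : D
    (k (r)) : A
      (f) : B
      (p) : C
    (t (f) (p)) : ✗ arg 0 at [0, 1, 0] has sort B, expected A
  (r) : D

ill-sorted at position [0, 1, 0]: expected A, got B


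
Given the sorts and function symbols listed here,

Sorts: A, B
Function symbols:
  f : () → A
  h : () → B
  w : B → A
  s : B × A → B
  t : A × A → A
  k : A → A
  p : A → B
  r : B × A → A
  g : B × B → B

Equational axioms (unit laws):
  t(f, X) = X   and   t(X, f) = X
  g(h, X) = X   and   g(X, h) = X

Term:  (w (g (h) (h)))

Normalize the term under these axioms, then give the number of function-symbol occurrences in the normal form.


size = 2

1. (w (g (h) (h)))  →  (w (h))
normal form: (w (h))


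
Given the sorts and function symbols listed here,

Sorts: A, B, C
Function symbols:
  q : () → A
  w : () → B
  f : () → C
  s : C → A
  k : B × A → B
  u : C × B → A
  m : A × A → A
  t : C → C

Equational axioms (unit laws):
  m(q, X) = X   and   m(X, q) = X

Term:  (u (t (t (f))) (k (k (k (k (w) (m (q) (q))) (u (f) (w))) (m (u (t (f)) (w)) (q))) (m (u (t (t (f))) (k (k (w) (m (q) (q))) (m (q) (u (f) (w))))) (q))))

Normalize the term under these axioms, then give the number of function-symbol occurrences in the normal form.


1. (u (t (t (f))) (k (k (k (k (w) (m (q) (q))) (u (f) (w))) (m (u (t (f)) (w)) (q))) (m (u (t (t (f))) (k (k (w) (m (q) (q))) (m (q) (u (f) (w))))) (q))))  →  (u (t (t (f))) (k (k (k (k (w) (q)) (u (f) (w))) (m (u (t (f)) (w)) (q))) (m (u (t (t (f))) (k (k (w) (m (q) (q))) (m (q) (u (f) (w))))) (q))))
2. (u (t (t (f))) (k (k (k (k (w) (q)) (u (f) (w))) (m (u (t (f)) (w)) (q))) (m (u (t (t (f))) (k (k (w) (m (q) (q))) (m (q) (u (f) (w))))) (q))))  →  (u (t (t (f))) (k (k (k (k (w) (q)) (u (f) (w))) (u (t (f)) (w))) (m (u (t (t (f))) (k (k (w) (m (q) (q))) (m (q) (u (f) (w))))) (q))))
3. (u (t (t (f))) (k (k (k (k (w) (q)) (u (f) (w))) (u (t (f)) (w))) (m (u (t (t (f))) (k (k (w) (m (q) (q))) (m (q) (u (f) (w))))) (q))))  →  (u (t (t (f))) (k (k (k (k (w) (q)) (u (f) (w))) (u (t (f)) (w))) (u (t (t (f))) (k (k (w) (m (q) (q))) (m (q) (u (f) (w)))))))
4. (u (t (t (f))) (k (k (k (k (w) (q)) (u (f) (w))) (u (t (f)) (w))) (u (t (t (f))) (k (k (w) (m (q) (q))) (m (q) (u (f) (w)))))))  →  (u (t (t (f))) (k (k (k (k (w) (q)) (u (f) (w))) (u (t (f)) (w))) (u (t (t (f))) (k (k (w) (q)) (m (q) (u (f) (w)))))))
5. (u (t (t (f))) (k (k (k (k (w) (q)) (u (f) (w))) (u (t (f)) (w))) (u (t (t (f))) (k (k (w) (q)) (m (q) (u (f) (w)))))))  →  (u (t (t (f))) (k (k (k (k (w) (q)) (u (f) (w))) (u (t (f)) (w))) (u (t (t (f))) (k (k (w) (q)) (u (f) (w))))))
normal form: (u (t (t (f))) (k (k (k (k (w) (q)) (u (f) (w))) (u (t (f)) (w))) (u (t (t (f))) (k (k (w) (q)) (u (f) (w))))))

size = 28


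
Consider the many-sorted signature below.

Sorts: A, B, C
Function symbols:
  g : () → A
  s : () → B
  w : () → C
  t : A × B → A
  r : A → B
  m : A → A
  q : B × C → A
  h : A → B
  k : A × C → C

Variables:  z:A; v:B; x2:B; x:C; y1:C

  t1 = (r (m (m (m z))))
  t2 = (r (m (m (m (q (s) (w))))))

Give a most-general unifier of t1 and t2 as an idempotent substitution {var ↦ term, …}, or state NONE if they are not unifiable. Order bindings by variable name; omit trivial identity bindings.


{z ↦ (q (s) (w))}


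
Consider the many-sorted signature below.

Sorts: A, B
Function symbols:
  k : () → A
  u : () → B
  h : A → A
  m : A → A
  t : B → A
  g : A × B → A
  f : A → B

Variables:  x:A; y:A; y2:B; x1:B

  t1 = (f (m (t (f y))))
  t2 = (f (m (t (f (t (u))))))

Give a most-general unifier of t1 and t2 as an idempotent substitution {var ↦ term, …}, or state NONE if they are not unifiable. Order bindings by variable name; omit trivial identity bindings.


{y ↦ (t (u))}


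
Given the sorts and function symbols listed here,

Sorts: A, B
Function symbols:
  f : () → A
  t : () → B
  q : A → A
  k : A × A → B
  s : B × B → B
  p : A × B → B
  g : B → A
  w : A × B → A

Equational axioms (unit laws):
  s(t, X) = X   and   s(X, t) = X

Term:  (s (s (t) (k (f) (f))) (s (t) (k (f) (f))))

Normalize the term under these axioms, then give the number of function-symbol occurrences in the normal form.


size = 7

1. (s (s (t) (k (f) (f))) (s (t) (k (f) (f))))  →  (s (k (f) (f)) (s (t) (k (f) (f))))
2. (s (k (f) (f)) (s (t) (k (f) (f))))  →  (s (k (f) (f)) (k (f) (f)))
normal form: (s (k (f) (f)) (k (f) (f)))


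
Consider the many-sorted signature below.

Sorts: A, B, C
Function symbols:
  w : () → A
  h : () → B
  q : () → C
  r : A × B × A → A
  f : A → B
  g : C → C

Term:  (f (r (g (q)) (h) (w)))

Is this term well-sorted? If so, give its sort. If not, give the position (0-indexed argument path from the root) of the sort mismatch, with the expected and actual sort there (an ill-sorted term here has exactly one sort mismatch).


ill-sorted at position [0, 0]: expected A, got C

      (q) : C
    (g (q)) : C
    (h) : B
    (w) : A
  (r (g (q)) (h) (w)) : ✗ arg 0 at [0, 0] has sort C, expected A


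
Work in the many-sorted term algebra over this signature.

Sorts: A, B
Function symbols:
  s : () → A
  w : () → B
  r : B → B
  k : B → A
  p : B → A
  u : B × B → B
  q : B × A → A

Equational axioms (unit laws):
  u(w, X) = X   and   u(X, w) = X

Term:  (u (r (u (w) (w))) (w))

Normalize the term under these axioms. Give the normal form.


normal form = (r (w))

1. (u (r (u (w) (w))) (w))  →  (r (u (w) (w)))
2. (r (u (w) (w)))  →  (r (w))


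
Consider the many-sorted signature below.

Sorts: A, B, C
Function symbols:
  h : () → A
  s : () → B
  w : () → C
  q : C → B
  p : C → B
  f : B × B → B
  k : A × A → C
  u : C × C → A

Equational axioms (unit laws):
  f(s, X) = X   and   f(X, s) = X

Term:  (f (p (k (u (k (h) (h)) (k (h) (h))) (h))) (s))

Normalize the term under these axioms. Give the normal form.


1. (f (p (k (u (k (h) (h)) (k (h) (h))) (h))) (s))  →  (p (k (u (k (h) (h)) (k (h) (h))) (h)))

normal form = (p (k (u (k (h) (h)) (k (h) (h))) (h)))


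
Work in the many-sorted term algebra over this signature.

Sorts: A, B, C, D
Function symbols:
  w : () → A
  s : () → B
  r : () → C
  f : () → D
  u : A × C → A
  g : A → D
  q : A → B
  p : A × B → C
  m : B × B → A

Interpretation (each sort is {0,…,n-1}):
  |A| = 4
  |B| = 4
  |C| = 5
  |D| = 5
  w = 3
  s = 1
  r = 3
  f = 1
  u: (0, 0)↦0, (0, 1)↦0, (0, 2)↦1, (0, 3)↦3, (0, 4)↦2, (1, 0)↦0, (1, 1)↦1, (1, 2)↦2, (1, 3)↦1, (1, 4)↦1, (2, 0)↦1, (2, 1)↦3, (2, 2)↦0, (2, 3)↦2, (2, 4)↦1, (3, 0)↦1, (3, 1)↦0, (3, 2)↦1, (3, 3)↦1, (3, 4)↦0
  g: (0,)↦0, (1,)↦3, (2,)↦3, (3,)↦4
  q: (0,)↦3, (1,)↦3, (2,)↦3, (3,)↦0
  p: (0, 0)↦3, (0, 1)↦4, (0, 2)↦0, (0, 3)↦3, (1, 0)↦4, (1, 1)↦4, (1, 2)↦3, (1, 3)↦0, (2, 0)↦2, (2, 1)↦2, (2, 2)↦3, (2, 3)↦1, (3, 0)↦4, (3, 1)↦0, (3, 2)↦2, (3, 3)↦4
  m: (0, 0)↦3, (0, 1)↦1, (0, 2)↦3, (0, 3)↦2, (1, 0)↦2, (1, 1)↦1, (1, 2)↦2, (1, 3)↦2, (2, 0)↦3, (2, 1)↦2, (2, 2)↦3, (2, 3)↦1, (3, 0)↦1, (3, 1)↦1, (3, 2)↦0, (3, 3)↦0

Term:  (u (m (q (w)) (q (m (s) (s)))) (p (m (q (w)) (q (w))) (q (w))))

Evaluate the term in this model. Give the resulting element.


value = 1

  w = 3
  (q (w)) = q(3,) = 0
  s = 1
  s = 1
  (m (s) (s)) = m(1, 1) = 1
  (q (m (s) (s))) = q(1,) = 3
  (m (q (w)) (q (m (s) (s)))) = m(0, 3) = 2
  w = 3
  (q (w)) = q(3,) = 0
  w = 3
  (q (w)) = q(3,) = 0
  (m (q (w)) (q (w))) = m(0, 0) = 3
  w = 3
  (q (w)) = q(3,) = 0
  (p (m (q (w)) (q (w))) (q (w))) = p(3, 0) = 4
  (u (m (q (w)) (q (m (s) (s)))) (p (m (q (w)) (q (w))) (q (w)))) = u(2, 4) = 1


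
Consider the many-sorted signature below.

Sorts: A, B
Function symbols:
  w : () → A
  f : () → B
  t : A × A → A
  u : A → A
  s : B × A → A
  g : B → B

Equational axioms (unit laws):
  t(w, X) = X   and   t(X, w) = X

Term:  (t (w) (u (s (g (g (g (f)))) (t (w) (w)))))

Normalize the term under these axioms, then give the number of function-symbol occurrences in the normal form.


1. (t (w) (u (s (g (g (g (f)))) (t (w) (w)))))  →  (u (s (g (g (g (f)))) (t (w) (w))))
2. (u (s (g (g (g (f)))) (t (w) (w))))  →  (u (s (g (g (g (f)))) (w)))
normal form: (u (s (g (g (g (f)))) (w)))

size = 7


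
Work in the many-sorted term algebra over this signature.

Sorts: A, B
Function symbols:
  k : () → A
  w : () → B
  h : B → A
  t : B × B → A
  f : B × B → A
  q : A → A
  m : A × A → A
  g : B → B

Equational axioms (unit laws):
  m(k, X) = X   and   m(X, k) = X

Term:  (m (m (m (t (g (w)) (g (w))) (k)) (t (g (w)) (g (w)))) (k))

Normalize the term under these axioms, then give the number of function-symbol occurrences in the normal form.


1. (m (m (m (t (g (w)) (g (w))) (k)) (t (g (w)) (g (w)))) (k))  →  (m (m (t (g (w)) (g (w))) (k)) (t (g (w)) (g (w))))
2. (m (m (t (g (w)) (g (w))) (k)) (t (g (w)) (g (w))))  →  (m (t (g (w)) (g (w))) (t (g (w)) (g (w))))
normal form: (m (t (g (w)) (g (w))) (t (g (w)) (g (w))))

size = 11


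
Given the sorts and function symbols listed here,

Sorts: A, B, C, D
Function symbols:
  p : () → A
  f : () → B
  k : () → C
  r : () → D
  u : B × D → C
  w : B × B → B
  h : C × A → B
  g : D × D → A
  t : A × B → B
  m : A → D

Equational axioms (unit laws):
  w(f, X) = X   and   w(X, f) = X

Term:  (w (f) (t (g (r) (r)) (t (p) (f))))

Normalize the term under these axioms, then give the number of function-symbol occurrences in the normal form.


size = 7

1. (w (f) (t (g (r) (r)) (t (p) (f))))  →  (t (g (r) (r)) (t (p) (f)))
normal form: (t (g (r) (r)) (t (p) (f)))


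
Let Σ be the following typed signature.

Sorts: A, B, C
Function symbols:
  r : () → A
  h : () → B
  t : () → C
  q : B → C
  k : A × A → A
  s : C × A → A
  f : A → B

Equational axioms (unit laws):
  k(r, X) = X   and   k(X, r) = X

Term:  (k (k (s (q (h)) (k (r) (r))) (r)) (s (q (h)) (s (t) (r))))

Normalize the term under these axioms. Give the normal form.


normal form = (k (s (q (h)) (r)) (s (q (h)) (s (t) (r))))

1. (k (k (s (q (h)) (k (r) (r))) (r)) (s (q (h)) (s (t) (r))))  →  (k (s (q (h)) (k (r) (r))) (s (q (h)) (s (t) (r))))
2. (k (s (q (h)) (k (r) (r))) (s (q (h)) (s (t) (r))))  →  (k (s (q (h)) (r)) (s (q (h)) (s (t) (r))))


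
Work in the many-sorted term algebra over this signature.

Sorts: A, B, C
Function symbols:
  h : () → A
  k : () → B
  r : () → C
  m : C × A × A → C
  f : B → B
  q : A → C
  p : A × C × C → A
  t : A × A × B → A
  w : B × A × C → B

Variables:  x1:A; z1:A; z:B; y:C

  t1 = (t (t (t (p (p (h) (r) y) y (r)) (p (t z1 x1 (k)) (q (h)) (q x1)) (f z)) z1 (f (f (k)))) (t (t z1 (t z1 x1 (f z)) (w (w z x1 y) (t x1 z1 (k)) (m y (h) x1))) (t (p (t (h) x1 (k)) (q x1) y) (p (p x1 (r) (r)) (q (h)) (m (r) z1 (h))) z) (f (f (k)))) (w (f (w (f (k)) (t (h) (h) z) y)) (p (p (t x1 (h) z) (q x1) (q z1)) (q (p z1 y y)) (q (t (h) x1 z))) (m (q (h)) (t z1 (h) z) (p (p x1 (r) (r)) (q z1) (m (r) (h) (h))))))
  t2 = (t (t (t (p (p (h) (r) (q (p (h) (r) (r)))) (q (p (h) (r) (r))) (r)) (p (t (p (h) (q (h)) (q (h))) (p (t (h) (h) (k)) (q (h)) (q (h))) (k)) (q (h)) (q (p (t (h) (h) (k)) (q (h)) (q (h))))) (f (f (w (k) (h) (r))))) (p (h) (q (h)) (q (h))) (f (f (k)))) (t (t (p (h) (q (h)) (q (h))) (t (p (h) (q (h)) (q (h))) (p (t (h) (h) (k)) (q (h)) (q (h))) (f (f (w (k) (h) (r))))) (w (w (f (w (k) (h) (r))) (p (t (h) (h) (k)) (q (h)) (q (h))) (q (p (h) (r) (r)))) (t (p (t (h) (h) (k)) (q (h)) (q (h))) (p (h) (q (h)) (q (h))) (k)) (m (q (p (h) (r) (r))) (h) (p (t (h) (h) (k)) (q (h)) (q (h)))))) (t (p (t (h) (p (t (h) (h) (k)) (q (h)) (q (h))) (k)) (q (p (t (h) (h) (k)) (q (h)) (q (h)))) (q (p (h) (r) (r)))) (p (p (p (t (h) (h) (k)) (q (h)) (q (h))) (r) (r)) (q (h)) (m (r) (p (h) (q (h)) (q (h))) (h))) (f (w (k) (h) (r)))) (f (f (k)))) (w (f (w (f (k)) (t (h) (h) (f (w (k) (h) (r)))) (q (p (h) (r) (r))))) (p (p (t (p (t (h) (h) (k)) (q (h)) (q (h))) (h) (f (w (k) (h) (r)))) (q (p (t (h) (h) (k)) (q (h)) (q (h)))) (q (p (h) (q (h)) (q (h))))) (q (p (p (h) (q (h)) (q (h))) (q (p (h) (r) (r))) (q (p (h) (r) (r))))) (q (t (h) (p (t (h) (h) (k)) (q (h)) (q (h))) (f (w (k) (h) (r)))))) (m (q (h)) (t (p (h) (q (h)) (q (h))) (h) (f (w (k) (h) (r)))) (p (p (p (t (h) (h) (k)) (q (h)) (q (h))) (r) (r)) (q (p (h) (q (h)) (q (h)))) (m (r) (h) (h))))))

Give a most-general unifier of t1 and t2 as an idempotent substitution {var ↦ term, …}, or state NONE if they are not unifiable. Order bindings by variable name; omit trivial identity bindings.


{x1 ↦ (p (t (h) (h) (k)) (q (h)) (q (h))), y ↦ (q (p (h) (r) (r))), z ↦ (f (w (k) (h) (r))), z1 ↦ (p (h) (q (h)) (q (h)))}


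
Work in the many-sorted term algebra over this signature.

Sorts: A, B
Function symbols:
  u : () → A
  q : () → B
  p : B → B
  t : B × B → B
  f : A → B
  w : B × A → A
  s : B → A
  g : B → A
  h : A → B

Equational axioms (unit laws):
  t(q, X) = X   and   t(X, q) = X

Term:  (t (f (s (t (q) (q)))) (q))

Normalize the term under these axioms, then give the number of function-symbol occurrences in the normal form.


1. (t (f (s (t (q) (q)))) (q))  →  (f (s (t (q) (q))))
2. (f (s (t (q) (q))))  →  (f (s (q)))
normal form: (f (s (q)))

size = 3


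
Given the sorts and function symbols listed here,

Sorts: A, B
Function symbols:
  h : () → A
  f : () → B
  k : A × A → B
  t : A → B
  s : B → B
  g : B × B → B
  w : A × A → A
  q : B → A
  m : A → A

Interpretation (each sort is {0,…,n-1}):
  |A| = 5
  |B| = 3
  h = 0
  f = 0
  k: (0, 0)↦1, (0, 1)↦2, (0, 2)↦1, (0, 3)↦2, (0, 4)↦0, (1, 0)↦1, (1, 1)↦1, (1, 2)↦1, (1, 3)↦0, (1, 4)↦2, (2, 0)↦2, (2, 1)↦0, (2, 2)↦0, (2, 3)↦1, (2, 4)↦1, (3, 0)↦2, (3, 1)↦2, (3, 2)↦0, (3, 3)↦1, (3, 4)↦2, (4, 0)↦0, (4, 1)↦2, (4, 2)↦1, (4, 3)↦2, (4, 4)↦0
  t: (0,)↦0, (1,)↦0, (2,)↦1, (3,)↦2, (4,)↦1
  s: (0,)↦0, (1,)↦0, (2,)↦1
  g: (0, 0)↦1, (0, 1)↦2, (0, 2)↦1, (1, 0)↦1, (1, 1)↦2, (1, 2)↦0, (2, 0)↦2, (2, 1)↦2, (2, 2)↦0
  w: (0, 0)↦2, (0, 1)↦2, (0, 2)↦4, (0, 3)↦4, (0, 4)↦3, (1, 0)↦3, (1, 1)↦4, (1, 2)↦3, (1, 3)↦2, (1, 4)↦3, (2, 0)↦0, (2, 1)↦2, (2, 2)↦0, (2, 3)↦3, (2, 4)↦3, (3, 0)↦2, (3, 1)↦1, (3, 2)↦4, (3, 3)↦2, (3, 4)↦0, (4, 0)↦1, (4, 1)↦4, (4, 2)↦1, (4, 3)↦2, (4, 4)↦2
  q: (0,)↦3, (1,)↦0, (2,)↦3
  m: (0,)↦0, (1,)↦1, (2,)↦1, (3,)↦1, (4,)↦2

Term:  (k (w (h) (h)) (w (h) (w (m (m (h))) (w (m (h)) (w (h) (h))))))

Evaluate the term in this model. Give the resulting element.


value = 1

  h = 0
  h = 0
  (w (h) (h)) = w(0, 0) = 2
  h = 0
  h = 0
  (m (h)) = m(0,) = 0
  (m (m (h))) = m(0,) = 0
  h = 0
  (m (h)) = m(0,) = 0
  h = 0
  h = 0
  (w (h) (h)) = w(0, 0) = 2
  (w (m (h)) (w (h) (h))) = w(0, 2) = 4
  (w (m (m (h))) (w (m (h)) (w (h) (h)))) = w(0, 4) = 3
  (w (h) (w (m (m (h))) (w (m (h)) (w (h) (h))))) = w(0, 3) = 4
  (k (w (h) (h)) (w (h) (w (m (m (h))) (w (m (h)) (w (h) (h)))))) = k(2, 4) = 1


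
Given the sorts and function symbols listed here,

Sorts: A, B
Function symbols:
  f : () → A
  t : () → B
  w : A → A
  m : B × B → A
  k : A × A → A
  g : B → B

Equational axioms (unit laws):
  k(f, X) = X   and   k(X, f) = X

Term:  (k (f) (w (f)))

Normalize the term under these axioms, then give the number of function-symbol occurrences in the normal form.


size = 2

1. (k (f) (w (f)))  →  (w (f))
normal form: (w (f))


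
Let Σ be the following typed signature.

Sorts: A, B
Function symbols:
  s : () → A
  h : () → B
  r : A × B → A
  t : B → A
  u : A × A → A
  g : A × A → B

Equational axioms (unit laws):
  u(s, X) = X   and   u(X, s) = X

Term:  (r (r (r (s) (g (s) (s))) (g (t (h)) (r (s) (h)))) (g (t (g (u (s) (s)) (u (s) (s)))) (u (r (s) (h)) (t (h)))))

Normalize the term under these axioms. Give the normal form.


normal form = (r (r (r (s) (g (s) (s))) (g (t (h)) (r (s) (h)))) (g (t (g (s) (s))) (u (r (s) (h)) (t (h)))))

1. (r (r (r (s) (g (s) (s))) (g (t (h)) (r (s) (h)))) (g (t (g (u (s) (s)) (u (s) (s)))) (u (r (s) (h)) (t (h)))))  →  (r (r (r (s) (g (s) (s))) (g (t (h)) (r (s) (h)))) (g (t (g (s) (u (s) (s)))) (u (r (s) (h)) (t (h)))))
2. (r (r (r (s) (g (s) (s))) (g (t (h)) (r (s) (h)))) (g (t (g (s) (u (s) (s)))) (u (r (s) (h)) (t (h)))))  →  (r (r (r (s) (g (s) (s))) (g (t (h)) (r (s) (h)))) (g (t (g (s) (s))) (u (r (s) (h)) (t (h)))))


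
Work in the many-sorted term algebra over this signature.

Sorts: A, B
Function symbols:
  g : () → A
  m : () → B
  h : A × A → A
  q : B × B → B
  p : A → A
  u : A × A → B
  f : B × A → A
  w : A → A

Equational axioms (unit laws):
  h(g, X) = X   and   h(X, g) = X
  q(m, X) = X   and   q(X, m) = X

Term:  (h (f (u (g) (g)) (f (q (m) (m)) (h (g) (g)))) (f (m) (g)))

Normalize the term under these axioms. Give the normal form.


1. (h (f (u (g) (g)) (f (q (m) (m)) (h (g) (g)))) (f (m) (g)))  →  (h (f (u (g) (g)) (f (m) (h (g) (g)))) (f (m) (g)))
2. (h (f (u (g) (g)) (f (m) (h (g) (g)))) (f (m) (g)))  →  (h (f (u (g) (g)) (f (m) (g))) (f (m) (g)))

normal form = (h (f (u (g) (g)) (f (m) (g))) (f (m) (g)))


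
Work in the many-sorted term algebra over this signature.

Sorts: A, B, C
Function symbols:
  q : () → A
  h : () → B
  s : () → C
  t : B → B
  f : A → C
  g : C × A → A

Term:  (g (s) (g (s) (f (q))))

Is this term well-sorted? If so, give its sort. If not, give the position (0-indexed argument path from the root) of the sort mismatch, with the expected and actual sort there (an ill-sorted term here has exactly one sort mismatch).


  (s) : C
    (s) : C
      (q) : A
    (f (q)) : C
  (g (s) (f (q))) : ✗ arg 1 at [1, 1] has sort C, expected A

ill-sorted at position [1, 1]: expected A, got C


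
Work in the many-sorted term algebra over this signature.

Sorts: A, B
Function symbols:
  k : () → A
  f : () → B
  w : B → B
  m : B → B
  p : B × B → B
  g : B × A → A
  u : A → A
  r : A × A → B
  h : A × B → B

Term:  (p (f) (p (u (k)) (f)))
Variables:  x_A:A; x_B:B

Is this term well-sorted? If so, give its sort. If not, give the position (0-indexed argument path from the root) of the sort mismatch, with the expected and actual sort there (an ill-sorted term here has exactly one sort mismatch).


ill-sorted at position [1, 0]: expected B, got A

  (f) : B
      (k) : A
    (u (k)) : A
    (f) : B
  (p (u (k)) (f)) : ✗ arg 0 at [1, 0] has sort A, expected B


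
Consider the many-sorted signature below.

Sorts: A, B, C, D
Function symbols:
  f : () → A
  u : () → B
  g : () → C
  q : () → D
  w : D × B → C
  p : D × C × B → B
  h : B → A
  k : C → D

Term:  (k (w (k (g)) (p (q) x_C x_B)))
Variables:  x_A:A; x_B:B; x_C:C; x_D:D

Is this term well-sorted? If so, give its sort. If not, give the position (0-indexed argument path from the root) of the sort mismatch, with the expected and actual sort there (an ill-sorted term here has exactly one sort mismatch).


well-sorted; sort = D

      (g) : C
    (k (g)) : D
      (q) : D
      x_C : C
      x_B : B
    (p (q) x_C x_B) : B
  (w (k (g)) (p (q) x_C x_B)) : C
(k (w (k (g)) (p (q) x_C x_B))) : D


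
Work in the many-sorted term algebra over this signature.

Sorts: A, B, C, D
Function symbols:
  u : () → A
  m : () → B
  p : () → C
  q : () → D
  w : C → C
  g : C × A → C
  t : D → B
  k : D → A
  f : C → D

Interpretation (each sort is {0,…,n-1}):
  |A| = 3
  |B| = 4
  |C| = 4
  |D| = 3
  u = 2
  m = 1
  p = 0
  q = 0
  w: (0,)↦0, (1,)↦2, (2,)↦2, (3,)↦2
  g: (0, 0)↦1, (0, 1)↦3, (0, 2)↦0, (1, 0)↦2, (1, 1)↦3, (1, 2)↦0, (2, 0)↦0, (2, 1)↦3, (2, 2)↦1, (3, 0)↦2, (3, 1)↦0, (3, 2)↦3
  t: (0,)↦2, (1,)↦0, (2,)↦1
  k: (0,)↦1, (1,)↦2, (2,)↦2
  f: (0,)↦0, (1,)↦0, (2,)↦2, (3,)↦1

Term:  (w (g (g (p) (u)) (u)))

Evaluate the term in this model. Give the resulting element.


  p = 0
  u = 2
  (g (p) (u)) = g(0, 2) = 0
  u = 2
  (g (g (p) (u)) (u)) = g(0, 2) = 0
  (w (g (g (p) (u)) (u))) = w(0,) = 0

value = 0


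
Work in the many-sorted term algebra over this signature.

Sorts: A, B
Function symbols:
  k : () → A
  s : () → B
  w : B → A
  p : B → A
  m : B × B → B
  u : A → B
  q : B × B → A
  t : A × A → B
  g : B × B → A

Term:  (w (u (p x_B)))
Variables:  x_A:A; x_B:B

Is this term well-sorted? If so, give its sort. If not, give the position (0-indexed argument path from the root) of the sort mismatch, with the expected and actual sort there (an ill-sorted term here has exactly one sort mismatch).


well-sorted; sort = A

      x_B : B
    (p x_B) : A
  (u (p x_B)) : B
(w (u (p x_B))) : A


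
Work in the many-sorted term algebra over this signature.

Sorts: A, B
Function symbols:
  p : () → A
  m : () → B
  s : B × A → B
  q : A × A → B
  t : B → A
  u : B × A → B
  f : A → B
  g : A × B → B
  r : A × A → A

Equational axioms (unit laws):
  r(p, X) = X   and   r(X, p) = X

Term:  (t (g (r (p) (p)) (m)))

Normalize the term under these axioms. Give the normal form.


normal form = (t (g (p) (m)))

1. (t (g (r (p) (p)) (m)))  →  (t (g (p) (m)))


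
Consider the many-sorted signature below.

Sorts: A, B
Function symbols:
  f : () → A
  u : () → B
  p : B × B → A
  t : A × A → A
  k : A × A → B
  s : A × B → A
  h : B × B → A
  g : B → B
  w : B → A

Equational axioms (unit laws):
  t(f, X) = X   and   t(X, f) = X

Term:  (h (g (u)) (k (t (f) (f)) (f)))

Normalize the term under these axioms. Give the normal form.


1. (h (g (u)) (k (t (f) (f)) (f)))  →  (h (g (u)) (k (f) (f)))

normal form = (h (g (u)) (k (f) (f)))


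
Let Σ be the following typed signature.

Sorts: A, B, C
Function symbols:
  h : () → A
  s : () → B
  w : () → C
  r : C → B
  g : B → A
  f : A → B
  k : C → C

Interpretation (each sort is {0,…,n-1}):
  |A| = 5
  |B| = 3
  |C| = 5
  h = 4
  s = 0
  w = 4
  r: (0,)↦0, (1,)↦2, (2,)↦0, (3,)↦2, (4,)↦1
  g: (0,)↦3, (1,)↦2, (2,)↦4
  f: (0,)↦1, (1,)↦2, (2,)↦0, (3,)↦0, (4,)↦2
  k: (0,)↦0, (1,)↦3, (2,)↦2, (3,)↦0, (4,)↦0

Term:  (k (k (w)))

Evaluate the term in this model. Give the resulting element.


  w = 4
  (k (w)) = k(4,) = 0
  (k (k (w))) = k(0,) = 0

value = 0


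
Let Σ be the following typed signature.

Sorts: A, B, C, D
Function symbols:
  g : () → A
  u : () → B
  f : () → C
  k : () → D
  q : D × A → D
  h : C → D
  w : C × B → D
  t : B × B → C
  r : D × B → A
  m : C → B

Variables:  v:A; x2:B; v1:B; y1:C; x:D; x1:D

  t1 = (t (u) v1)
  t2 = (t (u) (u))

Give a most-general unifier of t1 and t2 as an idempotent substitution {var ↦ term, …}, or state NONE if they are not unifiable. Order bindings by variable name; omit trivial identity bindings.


{v1 ↦ (u)}


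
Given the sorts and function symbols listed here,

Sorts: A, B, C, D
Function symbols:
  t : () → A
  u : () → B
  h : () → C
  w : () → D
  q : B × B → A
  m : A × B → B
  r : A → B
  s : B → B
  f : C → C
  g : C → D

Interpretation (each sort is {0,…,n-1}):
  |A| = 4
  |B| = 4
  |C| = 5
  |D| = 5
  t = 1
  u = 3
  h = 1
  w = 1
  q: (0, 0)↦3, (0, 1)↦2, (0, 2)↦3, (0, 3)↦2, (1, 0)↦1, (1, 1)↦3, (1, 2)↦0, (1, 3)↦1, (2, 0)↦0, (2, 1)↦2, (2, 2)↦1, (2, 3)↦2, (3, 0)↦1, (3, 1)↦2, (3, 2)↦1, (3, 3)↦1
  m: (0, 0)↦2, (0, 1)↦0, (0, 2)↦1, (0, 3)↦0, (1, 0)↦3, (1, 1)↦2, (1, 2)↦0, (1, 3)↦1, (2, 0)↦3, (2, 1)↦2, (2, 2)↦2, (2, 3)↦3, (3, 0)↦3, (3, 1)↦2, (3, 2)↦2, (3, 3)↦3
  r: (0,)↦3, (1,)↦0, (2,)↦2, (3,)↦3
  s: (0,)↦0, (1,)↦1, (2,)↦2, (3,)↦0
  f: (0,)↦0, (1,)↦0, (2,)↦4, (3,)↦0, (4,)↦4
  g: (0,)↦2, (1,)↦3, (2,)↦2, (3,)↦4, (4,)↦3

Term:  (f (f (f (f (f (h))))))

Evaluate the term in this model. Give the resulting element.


value = 0

  h = 1
  (f (h)) = f(1,) = 0
  (f (f (h))) = f(0,) = 0
  (f (f (f (h)))) = f(0,) = 0
  (f (f (f (f (h))))) = f(0,) = 0
  (f (f (f (f (f (h)))))) = f(0,) = 0


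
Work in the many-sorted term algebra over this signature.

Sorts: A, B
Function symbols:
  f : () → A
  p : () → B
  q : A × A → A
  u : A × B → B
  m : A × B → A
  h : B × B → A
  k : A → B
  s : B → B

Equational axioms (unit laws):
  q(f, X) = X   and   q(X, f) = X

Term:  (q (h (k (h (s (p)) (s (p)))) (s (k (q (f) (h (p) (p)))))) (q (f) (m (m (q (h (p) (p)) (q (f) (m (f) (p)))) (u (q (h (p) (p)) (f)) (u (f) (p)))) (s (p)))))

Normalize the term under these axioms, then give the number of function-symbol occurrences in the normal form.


1. (q (h (k (h (s (p)) (s (p)))) (s (k (q (f) (h (p) (p)))))) (q (f) (m (m (q (h (p) (p)) (q (f) (m (f) (p)))) (u (q (h (p) (p)) (f)) (u (f) (p)))) (s (p)))))  →  (q (h (k (h (s (p)) (s (p)))) (s (k (h (p) (p))))) (q (f) (m (m (q (h (p) (p)) (q (f) (m (f) (p)))) (u (q (h (p) (p)) (f)) (u (f) (p)))) (s (p)))))
2. (q (h (k (h (s (p)) (s (p)))) (s (k (h (p) (p))))) (q (f) (m (m (q (h (p) (p)) (q (f) (m (f) (p)))) (u (q (h (p) (p)) (f)) (u (f) (p)))) (s (p)))))  →  (q (h (k (h (s (p)) (s (p)))) (s (k (h (p) (p))))) (m (m (q (h (p) (p)) (q (f) (m (f) (p)))) (u (q (h (p) (p)) (f)) (u (f) (p)))) (s (p))))
3. (q (h (k (h (s (p)) (s (p)))) (s (k (h (p) (p))))) (m (m (q (h (p) (p)) (q (f) (m (f) (p)))) (u (q (h (p) (p)) (f)) (u (f) (p)))) (s (p))))  →  (q (h (k (h (s (p)) (s (p)))) (s (k (h (p) (p))))) (m (m (q (h (p) (p)) (m (f) (p))) (u (q (h (p) (p)) (f)) (u (f) (p)))) (s (p))))
4. (q (h (k (h (s (p)) (s (p)))) (s (k (h (p) (p))))) (m (m (q (h (p) (p)) (m (f) (p))) (u (q (h (p) (p)) (f)) (u (f) (p)))) (s (p))))  →  (q (h (k (h (s (p)) (s (p)))) (s (k (h (p) (p))))) (m (m (q (h (p) (p)) (m (f) (p))) (u (h (p) (p)) (u (f) (p)))) (s (p))))
normal form: (q (h (k (h (s (p)) (s (p)))) (s (k (h (p) (p))))) (m (m (q (h (p) (p)) (m (f) (p))) (u (h (p) (p)) (u (f) (p)))) (s (p))))

size = 31


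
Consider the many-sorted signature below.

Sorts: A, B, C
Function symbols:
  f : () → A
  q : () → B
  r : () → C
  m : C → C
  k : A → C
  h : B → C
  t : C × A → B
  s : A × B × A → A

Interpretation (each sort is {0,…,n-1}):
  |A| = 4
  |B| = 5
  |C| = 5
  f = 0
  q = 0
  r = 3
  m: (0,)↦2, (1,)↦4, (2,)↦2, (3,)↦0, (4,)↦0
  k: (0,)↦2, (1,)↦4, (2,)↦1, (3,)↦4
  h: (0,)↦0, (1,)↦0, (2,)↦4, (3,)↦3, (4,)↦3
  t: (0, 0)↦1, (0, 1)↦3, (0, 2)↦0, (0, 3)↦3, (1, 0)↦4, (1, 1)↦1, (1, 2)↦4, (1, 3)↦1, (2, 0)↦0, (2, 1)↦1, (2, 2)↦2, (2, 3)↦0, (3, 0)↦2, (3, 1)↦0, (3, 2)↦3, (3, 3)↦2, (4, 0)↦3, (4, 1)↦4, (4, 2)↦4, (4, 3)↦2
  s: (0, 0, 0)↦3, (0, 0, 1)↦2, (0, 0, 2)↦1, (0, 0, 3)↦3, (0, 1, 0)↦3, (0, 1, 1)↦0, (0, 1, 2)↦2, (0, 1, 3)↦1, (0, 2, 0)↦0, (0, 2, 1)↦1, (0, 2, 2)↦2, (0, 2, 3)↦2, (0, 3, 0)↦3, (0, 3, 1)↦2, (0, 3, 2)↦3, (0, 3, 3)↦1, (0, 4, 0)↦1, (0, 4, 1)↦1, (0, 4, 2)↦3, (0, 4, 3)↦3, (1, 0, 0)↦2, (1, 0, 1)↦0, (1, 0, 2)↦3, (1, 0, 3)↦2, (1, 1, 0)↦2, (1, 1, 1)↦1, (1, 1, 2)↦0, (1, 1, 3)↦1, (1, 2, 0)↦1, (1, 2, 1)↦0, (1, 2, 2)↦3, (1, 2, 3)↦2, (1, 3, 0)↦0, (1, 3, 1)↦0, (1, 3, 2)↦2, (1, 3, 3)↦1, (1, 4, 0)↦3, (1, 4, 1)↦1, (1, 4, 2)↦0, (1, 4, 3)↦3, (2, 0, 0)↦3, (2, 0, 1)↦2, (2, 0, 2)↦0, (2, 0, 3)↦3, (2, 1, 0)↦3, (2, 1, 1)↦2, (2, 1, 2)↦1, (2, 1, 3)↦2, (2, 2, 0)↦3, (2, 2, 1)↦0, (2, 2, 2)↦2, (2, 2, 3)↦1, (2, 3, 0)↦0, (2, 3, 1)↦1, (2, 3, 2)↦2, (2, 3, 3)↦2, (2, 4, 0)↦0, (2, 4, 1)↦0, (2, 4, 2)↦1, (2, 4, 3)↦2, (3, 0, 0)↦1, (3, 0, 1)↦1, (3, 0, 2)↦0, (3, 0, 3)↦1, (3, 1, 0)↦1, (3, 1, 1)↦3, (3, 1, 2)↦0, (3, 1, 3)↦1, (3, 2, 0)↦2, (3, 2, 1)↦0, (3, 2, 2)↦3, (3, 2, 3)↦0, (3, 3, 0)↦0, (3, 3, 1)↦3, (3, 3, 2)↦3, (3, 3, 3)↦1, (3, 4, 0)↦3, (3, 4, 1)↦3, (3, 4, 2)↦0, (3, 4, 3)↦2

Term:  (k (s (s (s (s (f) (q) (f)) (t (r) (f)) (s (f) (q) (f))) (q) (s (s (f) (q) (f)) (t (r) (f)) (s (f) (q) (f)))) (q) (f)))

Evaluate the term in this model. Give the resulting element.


  f = 0
  q = 0
  f = 0
  (s (f) (q) (f)) = s(0, 0, 0) = 3
  r = 3
  f = 0
  (t (r) (f)) = t(3, 0) = 2
  f = 0
  q = 0
  f = 0
  (s (f) (q) (f)) = s(0, 0, 0) = 3
  (s (s (f) (q) (f)) (t (r) (f)) (s (f) (q) (f))) = s(3, 2, 3) = 0
  q = 0
  f = 0
  q = 0
  f = 0
  (s (f) (q) (f)) = s(0, 0, 0) = 3
  r = 3
  f = 0
  (t (r) (f)) = t(3, 0) = 2
  f = 0
  q = 0
  f = 0
  (s (f) (q) (f)) = s(0, 0, 0) = 3
  (s (s (f) (q) (f)) (t (r) (f)) (s (f) (q) (f))) = s(3, 2, 3) = 0
  (s (s (s (f) (q) (f)) (t (r) (f)) (s (f) (q) (f))) (q) (s (s (f) (q) (f)) (t (r) (f)) (s (f) (q) (f)))) = s(0, 0, 0) = 3
  q = 0
  f = 0
  (s (s (s (s (f) (q) (f)) (t (r) (f)) (s (f) (q) (f))) (q) (s (s (f) (q) (f)) (t (r) (f)) (s (f) (q) (f)))) (q) (f)) = s(3, 0, 0) = 1
  (k (s (s (s (s (f) (q) (f)) (t (r) (f)) (s (f) (q) (f))) (q) (s (s (f) (q) (f)) (t (r) (f)) (s (f) (q) (f)))) (q) (f))) = k(1,) = 4

value = 4


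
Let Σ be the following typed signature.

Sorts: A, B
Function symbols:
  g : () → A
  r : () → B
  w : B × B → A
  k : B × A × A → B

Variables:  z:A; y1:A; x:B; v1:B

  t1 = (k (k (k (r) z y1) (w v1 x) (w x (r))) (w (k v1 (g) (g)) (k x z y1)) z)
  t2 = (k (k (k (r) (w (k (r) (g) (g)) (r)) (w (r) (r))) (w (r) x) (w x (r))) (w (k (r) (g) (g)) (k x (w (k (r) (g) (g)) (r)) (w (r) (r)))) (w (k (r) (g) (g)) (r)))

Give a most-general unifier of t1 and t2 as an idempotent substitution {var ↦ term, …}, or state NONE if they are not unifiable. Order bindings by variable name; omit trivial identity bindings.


{v1 ↦ (r), y1 ↦ (w (r) (r)), z ↦ (w (k (r) (g) (g)) (r))}


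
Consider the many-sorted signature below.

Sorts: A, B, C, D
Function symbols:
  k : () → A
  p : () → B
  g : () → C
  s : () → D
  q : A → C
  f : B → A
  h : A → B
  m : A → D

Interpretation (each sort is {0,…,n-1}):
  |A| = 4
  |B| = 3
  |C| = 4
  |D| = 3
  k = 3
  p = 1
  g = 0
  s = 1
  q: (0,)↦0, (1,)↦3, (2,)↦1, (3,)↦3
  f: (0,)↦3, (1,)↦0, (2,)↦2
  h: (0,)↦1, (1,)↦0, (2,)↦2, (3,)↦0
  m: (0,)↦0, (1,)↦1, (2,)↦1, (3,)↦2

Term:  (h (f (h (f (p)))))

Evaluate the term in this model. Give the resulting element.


  p = 1
  (f (p)) = f(1,) = 0
  (h (f (p))) = h(0,) = 1
  (f (h (f (p)))) = f(1,) = 0
  (h (f (h (f (p))))) = h(0,) = 1

value = 1


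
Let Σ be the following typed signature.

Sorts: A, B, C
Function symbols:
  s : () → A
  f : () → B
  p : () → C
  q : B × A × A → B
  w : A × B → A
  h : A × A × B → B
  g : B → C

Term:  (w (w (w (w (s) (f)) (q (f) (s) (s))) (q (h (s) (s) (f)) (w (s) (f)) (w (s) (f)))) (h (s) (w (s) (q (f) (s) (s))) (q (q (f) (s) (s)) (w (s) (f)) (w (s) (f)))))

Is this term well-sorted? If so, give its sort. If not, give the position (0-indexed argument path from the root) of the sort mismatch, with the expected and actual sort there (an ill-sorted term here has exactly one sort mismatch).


        (s) : A
        (f) : B
      (w (s) (f)) : A
        (f) : B
        (s) : A
        (s) : A
      (q (f) (s) (s)) : B
    (w (w (s) (f)) (q (f) (s) (s))) : A
        (s) : A
        (s) : A
        (f) : B
      (h (s) (s) (f)) : B
        (s) : A
        (f) : B
      (w (s) (f)) : A
        (s) : A
        (f) : B
      (w (s) (f)) : A
    (q (h (s) (s) (f)) (w (s) (f)) (w (s) (f))) : B
  (w (w (w (s) (f)) (q (f) (s) (s))) (q (h (s) (s) (f)) (w (s) (f)) (w (s) (f)))) : A
    (s) : A
      (s) : A
        (f) : B
        (s) : A
        (s) : A
      (q (f) (s) (s)) : B
    (w (s) (q (f) (s) (s))) : A
        (f) : B
        (s) : A
        (s) : A
      (q (f) (s) (s)) : B
        (s) : A
        (f) : B
      (w (s) (f)) : A
        (s) : A
        (f) : B
      (w (s) (f)) : A
    (q (q (f) (s) (s)) (w (s) (f)) (w (s) (f))) : B
  (h (s) (w (s) (q (f) (s) (s))) (q (q (f) (s) (s)) (w (s) (f)) (w (s) (f)))) : B
(w (w (w (w (s) (f)) (q (f) (s) (s))) (q (h (s) (s) (f)) (w (s) (f)) (w (s) (f)))) (h (s) (w (s) (q (f) (s) (s))) (q (q (f) (s) (s)) (w (s) (f)) (w (s) (f))))) : A

well-sorted; sort = A


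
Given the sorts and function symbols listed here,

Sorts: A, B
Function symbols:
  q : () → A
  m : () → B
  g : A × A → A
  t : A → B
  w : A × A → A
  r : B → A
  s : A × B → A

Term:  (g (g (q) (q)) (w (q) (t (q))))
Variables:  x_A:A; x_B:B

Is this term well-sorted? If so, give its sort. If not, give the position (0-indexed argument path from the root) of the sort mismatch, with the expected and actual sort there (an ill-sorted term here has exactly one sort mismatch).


ill-sorted at position [1, 1]: expected A, got B

    (q) : A
    (q) : A
  (g (q) (q)) : A
    (q) : A
      (q) : A
    (t (q)) : B
  (w (q) (t (q))) : ✗ arg 1 at [1, 1] has sort B, expected A


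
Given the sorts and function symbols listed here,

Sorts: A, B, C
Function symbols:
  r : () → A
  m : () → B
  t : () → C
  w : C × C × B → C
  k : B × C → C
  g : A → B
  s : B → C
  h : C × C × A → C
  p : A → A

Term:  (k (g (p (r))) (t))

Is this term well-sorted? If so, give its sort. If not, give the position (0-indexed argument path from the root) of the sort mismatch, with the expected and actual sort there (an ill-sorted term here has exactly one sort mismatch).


      (r) : A
    (p (r)) : A
  (g (p (r))) : B
  (t) : C
(k (g (p (r))) (t)) : C

well-sorted; sort = C


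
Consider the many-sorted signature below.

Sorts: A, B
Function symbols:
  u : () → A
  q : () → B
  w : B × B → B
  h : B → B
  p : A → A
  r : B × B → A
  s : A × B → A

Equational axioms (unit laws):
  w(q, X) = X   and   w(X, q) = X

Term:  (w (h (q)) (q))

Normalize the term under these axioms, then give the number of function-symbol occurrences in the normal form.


1. (w (h (q)) (q))  →  (h (q))
normal form: (h (q))

size = 2


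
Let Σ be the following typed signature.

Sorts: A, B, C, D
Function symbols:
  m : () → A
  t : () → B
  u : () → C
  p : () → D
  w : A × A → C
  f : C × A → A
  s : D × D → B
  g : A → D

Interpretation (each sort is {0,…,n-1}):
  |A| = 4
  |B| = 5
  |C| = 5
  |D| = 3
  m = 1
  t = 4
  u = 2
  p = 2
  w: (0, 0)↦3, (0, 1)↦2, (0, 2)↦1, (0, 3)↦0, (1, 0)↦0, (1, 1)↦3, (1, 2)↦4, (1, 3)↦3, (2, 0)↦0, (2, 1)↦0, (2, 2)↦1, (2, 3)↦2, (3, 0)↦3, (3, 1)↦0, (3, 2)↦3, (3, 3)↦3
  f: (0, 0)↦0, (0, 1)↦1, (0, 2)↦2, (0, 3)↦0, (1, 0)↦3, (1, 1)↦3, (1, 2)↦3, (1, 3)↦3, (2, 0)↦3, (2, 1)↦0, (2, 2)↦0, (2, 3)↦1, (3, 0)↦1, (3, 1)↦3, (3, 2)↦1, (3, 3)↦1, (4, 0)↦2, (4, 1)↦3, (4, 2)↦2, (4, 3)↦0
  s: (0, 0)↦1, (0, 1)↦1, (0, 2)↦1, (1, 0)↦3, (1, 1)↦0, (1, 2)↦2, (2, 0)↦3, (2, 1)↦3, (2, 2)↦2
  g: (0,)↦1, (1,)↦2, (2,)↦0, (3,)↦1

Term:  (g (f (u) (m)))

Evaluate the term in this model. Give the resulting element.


value = 1

  u = 2
  m = 1
  (f (u) (m)) = f(2, 1) = 0
  (g (f (u) (m))) = g(0,) = 1


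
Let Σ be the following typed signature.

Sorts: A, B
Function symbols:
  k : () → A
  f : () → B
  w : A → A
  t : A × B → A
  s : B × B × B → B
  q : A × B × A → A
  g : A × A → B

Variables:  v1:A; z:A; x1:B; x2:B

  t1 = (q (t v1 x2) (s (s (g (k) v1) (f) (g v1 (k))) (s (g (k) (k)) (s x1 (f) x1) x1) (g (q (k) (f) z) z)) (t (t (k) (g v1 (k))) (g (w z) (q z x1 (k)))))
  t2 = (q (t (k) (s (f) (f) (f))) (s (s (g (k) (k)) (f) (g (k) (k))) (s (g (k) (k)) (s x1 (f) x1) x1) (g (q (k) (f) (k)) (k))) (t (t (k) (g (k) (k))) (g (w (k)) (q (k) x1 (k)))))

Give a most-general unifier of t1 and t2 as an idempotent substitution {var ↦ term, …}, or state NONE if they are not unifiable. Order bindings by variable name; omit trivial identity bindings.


{v1 ↦ (k), x2 ↦ (s (f) (f) (f)), z ↦ (k)}


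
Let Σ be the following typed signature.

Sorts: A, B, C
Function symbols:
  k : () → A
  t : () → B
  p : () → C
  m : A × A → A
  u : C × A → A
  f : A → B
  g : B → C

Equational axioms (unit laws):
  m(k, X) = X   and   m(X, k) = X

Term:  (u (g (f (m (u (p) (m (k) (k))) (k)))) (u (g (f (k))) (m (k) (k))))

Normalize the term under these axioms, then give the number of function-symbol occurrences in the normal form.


size = 11

1. (u (g (f (m (u (p) (m (k) (k))) (k)))) (u (g (f (k))) (m (k) (k))))  →  (u (g (f (u (p) (m (k) (k))))) (u (g (f (k))) (m (k) (k))))
2. (u (g (f (u (p) (m (k) (k))))) (u (g (f (k))) (m (k) (k))))  →  (u (g (f (u (p) (k)))) (u (g (f (k))) (m (k) (k))))
3. (u (g (f (u (p) (k)))) (u (g (f (k))) (m (k) (k))))  →  (u (g (f (u (p) (k)))) (u (g (f (k))) (k)))
normal form: (u (g (f (u (p) (k)))) (u (g (f (k))) (k)))


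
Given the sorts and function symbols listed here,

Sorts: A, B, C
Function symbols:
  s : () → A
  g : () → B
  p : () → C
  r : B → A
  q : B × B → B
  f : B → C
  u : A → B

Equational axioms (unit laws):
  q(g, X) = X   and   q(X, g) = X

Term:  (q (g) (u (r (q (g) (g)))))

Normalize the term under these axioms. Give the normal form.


normal form = (u (r (g)))

1. (q (g) (u (r (q (g) (g)))))  →  (u (r (q (g) (g))))
2. (u (r (q (g) (g))))  →  (u (r (g)))
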